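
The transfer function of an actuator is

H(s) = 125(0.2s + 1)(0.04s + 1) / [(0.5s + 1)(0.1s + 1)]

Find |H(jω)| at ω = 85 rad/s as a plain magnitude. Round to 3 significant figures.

20.7

At ω = 85 rad/s:
zero (1 + j85·0.2) = 1 + j17 → |·| ≈ 17.029, ∠ ≈ 86.63°
zero (1 + j85·0.04) = 1 + j3.4 → |·| ≈ 3.544, ∠ ≈ 73.61°
pole (1 + j85·0.5) = 1 + j42.5 → |·| ≈ 42.512, ∠ ≈ 88.65°
pole (1 + j85·0.1) = 1 + j8.5 → |·| ≈ 8.5586, ∠ ≈ 83.29°
|H| = 125 · 17.029 · 3.544 / (42.512 · 8.5586) ≈ 20.734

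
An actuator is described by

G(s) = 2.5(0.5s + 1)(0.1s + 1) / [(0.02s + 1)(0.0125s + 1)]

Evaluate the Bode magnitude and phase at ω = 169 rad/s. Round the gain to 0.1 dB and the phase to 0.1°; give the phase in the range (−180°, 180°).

At ω = 169 rad/s:
zero (1 + j169·0.5) = 1 + j84.5 → |·| ≈ 84.506, ∠ ≈ 89.32°
zero (1 + j169·0.1) = 1 + j16.9 → |·| ≈ 16.93, ∠ ≈ 86.61°
pole (1 + j169·0.02) = 1 + j3.38 → |·| ≈ 3.5248, ∠ ≈ 73.52°
pole (1 + j169·0.0125) = 1 + j2.1125 → |·| ≈ 2.3372, ∠ ≈ 64.67°
|G| = 2.5 · 84.506 · 16.93 / (3.5248 · 2.3372) ≈ 434.16
Gain = 20 log₁₀(434.16) ≈ 52.75 dB
∠G = (89.32° + 86.61°) − (73.52° + 64.67°) = 37.74°

52.8 dB, 37.7°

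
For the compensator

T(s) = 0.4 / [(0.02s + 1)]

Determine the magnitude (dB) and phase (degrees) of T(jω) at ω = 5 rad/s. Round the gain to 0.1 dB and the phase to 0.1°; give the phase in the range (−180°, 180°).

-8.0 dB, -5.7°

At ω = 5 rad/s:
pole (1 + j5·0.02) = 1 + j0.1 → |·| ≈ 1.005, ∠ ≈ 5.71°
|T| = 0.4 · 1 / (1.005) ≈ 0.39801
Gain = 20 log₁₀(0.39801) ≈ -8.00 dB
∠T = (0°) − (5.71°) = -5.71°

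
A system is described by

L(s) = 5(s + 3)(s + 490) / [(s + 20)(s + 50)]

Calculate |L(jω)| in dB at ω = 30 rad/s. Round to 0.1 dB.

At s = jω = j30:
zero (s+3): 3 + j30 → |·| = √(3²+30²) = √909 ≈ 30.15, ∠ = arctan(30/3) ≈ 84.29°
zero (s+490): 490 + j30 → |·| = √(490²+30²) = √241000 ≈ 490.92, ∠ = arctan(30/490) ≈ 3.50°
pole (s+20): 20 + j30 → |·| = √(20²+30²) = √1300 ≈ 36.056, ∠ = arctan(30/20) ≈ 56.31°
pole (s+50): 50 + j30 → |·| = √(50²+30²) = √3400 ≈ 58.31, ∠ = arctan(30/50) ≈ 30.96°
|L| = 5 · 14801 / 2102.4 ≈ 35.2
Gain = 20 log₁₀(35.2) ≈ 30.93 dB

30.9 dB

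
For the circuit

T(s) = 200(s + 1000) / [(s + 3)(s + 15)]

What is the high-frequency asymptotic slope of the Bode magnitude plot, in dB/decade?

-20 dB/decade

Each pole contributes −20 dB/decade at high frequency; each zero contributes +20 dB/decade.
Net: 1 zero(s) − 2 pole(s) → -20 dB/decade.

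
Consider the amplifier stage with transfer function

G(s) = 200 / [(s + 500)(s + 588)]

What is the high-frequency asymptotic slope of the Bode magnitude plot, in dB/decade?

-40 dB/decade

Each pole contributes −20 dB/decade at high frequency; each zero contributes +20 dB/decade.
Net: 0 zero(s) − 2 pole(s) → -40 dB/decade.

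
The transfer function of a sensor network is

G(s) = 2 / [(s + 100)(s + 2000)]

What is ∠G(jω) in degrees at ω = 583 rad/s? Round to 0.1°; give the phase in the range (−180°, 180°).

-96.5°

At s = jω = j583:
pole (s+100): 100 + j583 → |·| = √(100²+583²) = √349889 ≈ 591.51, ∠ = arctan(583/100) ≈ 80.27°
pole (s+2000): 2000 + j583 → |·| = √(2000²+583²) = √4339889 ≈ 2083.2, ∠ = arctan(583/2000) ≈ 16.25°
∠G = 0.00° − 96.52° = -96.52°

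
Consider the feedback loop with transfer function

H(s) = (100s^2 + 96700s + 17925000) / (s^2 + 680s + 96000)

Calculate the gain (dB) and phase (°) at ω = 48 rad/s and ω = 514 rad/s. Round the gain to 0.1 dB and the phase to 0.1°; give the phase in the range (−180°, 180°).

Substitute s = j48:
Numerator: 100(j48)^2 + 96700(j48) + 17925000 = 17694600 + j4641600
Denominator: (j48)^2 + 680(j48) + 96000 = 93696 + j32640
|N| = √(17694600² + 4641600²) ≈ 1.8293e+07, ∠N ≈ 14.70°
|D| = √(93696² + 32640²) ≈ 99218, ∠D ≈ 19.21°
|H| = 1.8293e+07 / 99218 ≈ 184.37
Gain = 20 log₁₀(184.37) ≈ 45.31 dB
∠H = 14.70° − 19.21° = -4.51°

Substitute s = j514:
Numerator: 100(j514)^2 + 96700(j514) + 17925000 = -8494600 + j49703800
Denominator: (j514)^2 + 680(j514) + 96000 = -168196 + j349520
|N| = √(8494600² + 49703800²) ≈ 5.0424e+07, ∠N ≈ 99.70°
|D| = √(168196² + 349520²) ≈ 3.8788e+05, ∠D ≈ 115.70°
|H| = 5.0424e+07 / 3.8788e+05 ≈ 130
Gain = 20 log₁₀(130) ≈ 42.28 dB
∠H = 99.70° − 115.70° = -16.00°

ω = 48: 45.3 dB, -4.5°; ω = 514: 42.3 dB, -16.0°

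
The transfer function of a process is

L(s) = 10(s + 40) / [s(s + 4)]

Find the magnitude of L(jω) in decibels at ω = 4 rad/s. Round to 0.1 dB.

At s = jω = j4:
zero (s+40): 40 + j4 → |·| = √(40²+4²) = √1616 ≈ 40.2, ∠ = arctan(4/40) ≈ 5.71°
pole (s+4): 4 + j4 → |·| = √(4²+4²) = √32 ≈ 5.6569, ∠ = arctan(4/4) ≈ 45.00°
pole at origin: |s| = 4, ∠ = 90.00° (in denominator)
|L| = 10 · 40.2 / 22.628 ≈ 17.766
Gain = 20 log₁₀(17.766) ≈ 24.99 dB

25.0 dB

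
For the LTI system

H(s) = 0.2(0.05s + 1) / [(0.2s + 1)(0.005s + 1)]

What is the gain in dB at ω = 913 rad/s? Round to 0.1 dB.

-39.4 dB

At ω = 913 rad/s:
zero (1 + j913·0.05) = 1 + j45.65 → |·| ≈ 45.661, ∠ ≈ 88.75°
pole (1 + j913·0.2) = 1 + j182.6 → |·| ≈ 182.6, ∠ ≈ 89.69°
pole (1 + j913·0.005) = 1 + j4.565 → |·| ≈ 4.6732, ∠ ≈ 77.64°
|H| = 0.2 · 45.661 / (182.6 · 4.6732) ≈ 0.010702
Gain = 20 log₁₀(0.010702) ≈ -39.41 dB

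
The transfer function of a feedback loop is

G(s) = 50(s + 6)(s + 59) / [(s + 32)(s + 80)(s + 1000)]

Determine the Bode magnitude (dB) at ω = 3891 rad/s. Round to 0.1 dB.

At s = jω = j3891:
zero (s+6): 6 + j3891 → |·| = √(6²+3891²) = √15139917 ≈ 3891, ∠ = arctan(3891/6) ≈ 89.91°
zero (s+59): 59 + j3891 → |·| = √(59²+3891²) = √15143362 ≈ 3891.4, ∠ = arctan(3891/59) ≈ 89.13°
pole (s+32): 32 + j3891 → |·| = √(32²+3891²) = √15140905 ≈ 3891.1, ∠ = arctan(3891/32) ≈ 89.53°
pole (s+80): 80 + j3891 → |·| = √(80²+3891²) = √15146281 ≈ 3891.8, ∠ = arctan(3891/80) ≈ 88.82°
pole (s+1000): 1000 + j3891 → |·| = √(1000²+3891²) = √16139881 ≈ 4017.4, ∠ = arctan(3891/1000) ≈ 75.59°
|G| = 50 · 1.5141e+07 / 6.0837e+10 ≈ 0.012444
Gain = 20 log₁₀(0.012444) ≈ -38.10 dB

-38.1 dB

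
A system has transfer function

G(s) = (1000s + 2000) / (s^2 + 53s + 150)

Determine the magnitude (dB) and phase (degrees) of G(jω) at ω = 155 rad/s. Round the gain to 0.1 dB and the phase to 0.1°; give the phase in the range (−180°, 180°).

15.8 dB, -71.8°

Substitute s = j155:
Numerator: 1000(j155) + 2000 = 2000 + j155000
Denominator: (j155)^2 + 53(j155) + 150 = -23875 + j8215
|N| = √(2000² + 155000²) ≈ 1.5501e+05, ∠N ≈ 89.26°
|D| = √(23875² + 8215²) ≈ 25249, ∠D ≈ 161.01°
|G| = 1.5501e+05 / 25249 ≈ 6.1393
Gain = 20 log₁₀(6.1393) ≈ 15.76 dB
∠G = 89.26° − 161.01° = -71.75°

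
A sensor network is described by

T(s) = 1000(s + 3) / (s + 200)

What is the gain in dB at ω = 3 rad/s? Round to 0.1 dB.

26.5 dB

At s = jω = j3:
zero (s+3): 3 + j3 → |·| = √(3²+3²) = √18 ≈ 4.2426, ∠ = arctan(3/3) ≈ 45.00°
pole (s+200): 200 + j3 → |·| = √(200²+3²) = √40009 ≈ 200.02, ∠ = arctan(3/200) ≈ 0.86°
|T| = 1000 · 4.2426 / 200.02 ≈ 21.211
Gain = 20 log₁₀(21.211) ≈ 26.53 dB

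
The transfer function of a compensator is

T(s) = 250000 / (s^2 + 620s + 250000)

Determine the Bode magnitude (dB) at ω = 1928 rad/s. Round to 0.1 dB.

At s = jω = j1928:
quadratic: (j1928)² + 620·j1928 + 250000 = -3467184 + j1195360 → |·| ≈ 3.6675e+06, ∠ ≈ 160.98°
|T| = 250000 / 3.6675e+06 ≈ 0.068166
Gain = 20 log₁₀(0.068166) ≈ -23.33 dB

-23.3 dB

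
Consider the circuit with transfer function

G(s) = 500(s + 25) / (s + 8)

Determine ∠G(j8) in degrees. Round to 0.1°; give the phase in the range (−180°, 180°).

At s = jω = j8:
zero (s+25): 25 + j8 → |·| = √(25²+8²) = √689 ≈ 26.249, ∠ = arctan(8/25) ≈ 17.74°
pole (s+8): 8 + j8 → |·| = √(8²+8²) = √128 ≈ 11.314, ∠ = arctan(8/8) ≈ 45.00°
∠G = 17.74° − 45.00° = -27.26°

-27.3°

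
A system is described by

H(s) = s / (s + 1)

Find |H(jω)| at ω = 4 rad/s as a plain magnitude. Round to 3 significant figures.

0.970

At s = jω = j4:
zero at origin: s = j4 → |·| = 4, ∠ = 90.00°
pole (s+1): 1 + j4 → |·| = √(1²+4²) = √17 ≈ 4.1231, ∠ = arctan(4/1) ≈ 75.96°
|H| = 1 · 4 / 4.1231 ≈ 0.97014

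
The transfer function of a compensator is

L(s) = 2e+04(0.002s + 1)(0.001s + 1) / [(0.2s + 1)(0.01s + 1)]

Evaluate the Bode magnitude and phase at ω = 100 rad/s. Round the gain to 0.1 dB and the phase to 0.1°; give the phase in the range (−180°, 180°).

At ω = 100 rad/s:
zero (1 + j100·0.002) = 1 + j0.2 → |·| ≈ 1.0198, ∠ ≈ 11.31°
zero (1 + j100·0.001) = 1 + j0.1 → |·| ≈ 1.005, ∠ ≈ 5.71°
pole (1 + j100·0.2) = 1 + j20 → |·| ≈ 20.025, ∠ ≈ 87.14°
pole (1 + j100·0.01) = 1 + j1 → |·| ≈ 1.4142, ∠ ≈ 45.00°
|L| = 2e+04 · 1.0198 · 1.005 / (20.025 · 1.4142) ≈ 723.82
Gain = 20 log₁₀(723.82) ≈ 57.19 dB
∠L = (11.31° + 5.71°) − (87.14° + 45.00°) = -115.12°

57.2 dB, -115.1°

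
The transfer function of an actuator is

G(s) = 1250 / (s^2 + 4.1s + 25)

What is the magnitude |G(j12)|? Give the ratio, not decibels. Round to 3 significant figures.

9.71

At s = jω = j12:
quadratic: (j12)² + 4.1·j12 + 25 = -119 + j49.2 → |·| ≈ 128.77, ∠ ≈ 157.54°
|G| = 1250 / 128.77 ≈ 9.7072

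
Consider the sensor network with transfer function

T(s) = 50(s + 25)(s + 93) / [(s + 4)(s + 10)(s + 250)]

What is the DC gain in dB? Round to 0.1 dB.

21.3 dB

T(0) = 50·25·93 / (4·10·250) = 11.625
20 log₁₀(11.625) ≈ 21.31 dB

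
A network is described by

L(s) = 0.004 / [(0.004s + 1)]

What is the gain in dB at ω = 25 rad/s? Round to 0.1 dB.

At ω = 25 rad/s:
pole (1 + j25·0.004) = 1 + j0.1 → |·| ≈ 1.005, ∠ ≈ 5.71°
|L| = 0.004 · 1 / (1.005) ≈ 0.0039801
Gain = 20 log₁₀(0.0039801) ≈ -48.00 dB

-48.0 dB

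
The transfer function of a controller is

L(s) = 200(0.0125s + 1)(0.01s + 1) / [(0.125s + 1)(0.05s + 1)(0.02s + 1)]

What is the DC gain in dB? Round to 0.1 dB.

L(0) = 200 · 1 / 1 = 200
20 log₁₀(200) ≈ 46.02 dB

46.0 dB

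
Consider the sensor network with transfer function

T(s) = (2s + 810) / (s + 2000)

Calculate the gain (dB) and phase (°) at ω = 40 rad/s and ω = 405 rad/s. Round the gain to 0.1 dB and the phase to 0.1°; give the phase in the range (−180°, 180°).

ω = 40: -7.8 dB, 4.5°; ω = 405: -5.0 dB, 33.6°

Substitute s = j40:
Numerator: 2(j40) + 810 = 810 + j80
Denominator: (j40) + 2000 = 2000 + j40
|N| = √(810² + 80²) ≈ 813.94, ∠N ≈ 5.64°
|D| = √(2000² + 40²) ≈ 2000.4, ∠D ≈ 1.15°
|T| = 813.94 / 2000.4 ≈ 0.40689
Gain = 20 log₁₀(0.40689) ≈ -7.81 dB
∠T = 5.64° − 1.15° = 4.49°

Substitute s = j405:
Numerator: 2(j405) + 810 = 810 + j810
Denominator: (j405) + 2000 = 2000 + j405
|N| = √(810² + 810²) ≈ 1145.5, ∠N ≈ 45.00°
|D| = √(2000² + 405²) ≈ 2040.6, ∠D ≈ 11.45°
|T| = 1145.5 / 2040.6 ≈ 0.56135
Gain = 20 log₁₀(0.56135) ≈ -5.02 dB
∠T = 45.00° − 11.45° = 33.55°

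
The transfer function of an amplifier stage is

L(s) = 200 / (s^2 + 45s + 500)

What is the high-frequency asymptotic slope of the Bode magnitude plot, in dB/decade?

Each pole contributes −20 dB/decade at high frequency; each zero contributes +20 dB/decade.
Net: 0 zero(s) − 2 pole(s) → -40 dB/decade.

-40 dB/decade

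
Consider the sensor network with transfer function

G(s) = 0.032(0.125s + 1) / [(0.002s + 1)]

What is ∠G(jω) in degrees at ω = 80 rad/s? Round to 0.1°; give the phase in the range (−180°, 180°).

75.2°

At ω = 80 rad/s:
zero (1 + j80·0.125) = 1 + j10 → |·| ≈ 10.05, ∠ ≈ 84.29°
pole (1 + j80·0.002) = 1 + j0.16 → |·| ≈ 1.0127, ∠ ≈ 9.09°
∠G = (84.29°) − (9.09°) = 75.20°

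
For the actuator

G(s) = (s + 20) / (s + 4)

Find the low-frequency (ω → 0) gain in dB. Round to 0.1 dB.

14.0 dB

G(0) = 1·20 / (4) = 5
20 log₁₀(5) ≈ 13.98 dB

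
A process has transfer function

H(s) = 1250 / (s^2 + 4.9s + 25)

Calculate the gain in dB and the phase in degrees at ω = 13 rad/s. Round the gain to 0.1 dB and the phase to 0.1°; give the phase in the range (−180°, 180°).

18.0 dB, -156.1°

At s = jω = j13:
quadratic: (j13)² + 4.9·j13 + 25 = -144 + j63.7 → |·| ≈ 157.46, ∠ ≈ 156.14°
|H| = 1250 / 157.46 ≈ 7.9385
Gain = 20 log₁₀(7.9385) ≈ 17.99 dB
∠H = 0.00° − 156.14° = -156.14°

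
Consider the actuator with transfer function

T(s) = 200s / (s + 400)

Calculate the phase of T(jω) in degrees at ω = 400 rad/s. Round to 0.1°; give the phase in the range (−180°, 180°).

At s = jω = j400:
zero at origin: s = j400 → |·| = 400, ∠ = 90.00°
pole (s+400): 400 + j400 → |·| = √(400²+400²) = √320000 ≈ 565.69, ∠ = arctan(400/400) ≈ 45.00°
∠T = 90.00° − 45.00° = 45.00°

45.0°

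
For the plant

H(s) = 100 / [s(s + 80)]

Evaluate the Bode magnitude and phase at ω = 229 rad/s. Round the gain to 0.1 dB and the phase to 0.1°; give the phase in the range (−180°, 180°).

At s = jω = j229:
pole (s+80): 80 + j229 → |·| = √(80²+229²) = √58841 ≈ 242.57, ∠ = arctan(229/80) ≈ 70.74°
pole at origin: |s| = 229, ∠ = 90.00° (in denominator)
|H| = 100 / 55549 ≈ 0.0018002
Gain = 20 log₁₀(0.0018002) ≈ -54.89 dB
∠H = 0.00° − 160.74° = -160.74°

-54.9 dB, -160.7°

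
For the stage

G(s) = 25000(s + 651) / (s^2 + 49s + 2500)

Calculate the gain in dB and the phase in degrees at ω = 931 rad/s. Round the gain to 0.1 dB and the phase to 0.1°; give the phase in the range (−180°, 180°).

30.3 dB, -121.9°

At s = jω = j931:
zero (s+651): 651 + j931 → |·| = √(651²+931²) = √1290562 ≈ 1136, ∠ = arctan(931/651) ≈ 55.04°
quadratic: (j931)² + 49·j931 + 2500 = -864261 + j45619 → |·| ≈ 8.6546e+05, ∠ ≈ 176.98°
|G| = 25000 · 1136 / 8.6546e+05 ≈ 32.815
Gain = 20 log₁₀(32.815) ≈ 30.32 dB
∠G = 55.04° − 176.98° = -121.94°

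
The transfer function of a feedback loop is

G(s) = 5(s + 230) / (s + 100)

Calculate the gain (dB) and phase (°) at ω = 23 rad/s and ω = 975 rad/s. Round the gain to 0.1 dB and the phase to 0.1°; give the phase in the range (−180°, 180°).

ω = 23: 21.0 dB, -7.2°; ω = 975: 14.2 dB, -7.4°

At s = jω = j23:
zero (s+230): 230 + j23 → |·| = √(230²+23²) = √53429 ≈ 231.15, ∠ = arctan(23/230) ≈ 5.71°
pole (s+100): 100 + j23 → |·| = √(100²+23²) = √10529 ≈ 102.61, ∠ = arctan(23/100) ≈ 12.95°
|G| = 5 · 231.15 / 102.61 ≈ 11.264
Gain = 20 log₁₀(11.264) ≈ 21.03 dB
∠G = 5.71° − 12.95° = -7.24°

At s = jω = j975:
zero (s+230): 230 + j975 → |·| = √(230²+975²) = √1003525 ≈ 1001.8, ∠ = arctan(975/230) ≈ 76.73°
pole (s+100): 100 + j975 → |·| = √(100²+975²) = √960625 ≈ 980.11, ∠ = arctan(975/100) ≈ 84.14°
|G| = 5 · 1001.8 / 980.11 ≈ 5.1107
Gain = 20 log₁₀(5.1107) ≈ 14.17 dB
∠G = 76.73° − 84.14° = -7.41°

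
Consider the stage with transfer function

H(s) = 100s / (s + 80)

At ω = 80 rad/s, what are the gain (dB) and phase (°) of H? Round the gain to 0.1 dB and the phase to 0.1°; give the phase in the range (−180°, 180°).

At s = jω = j80:
zero at origin: s = j80 → |·| = 80, ∠ = 90.00°
pole (s+80): 80 + j80 → |·| = √(80²+80²) = √12800 ≈ 113.14, ∠ = arctan(80/80) ≈ 45.00°
|H| = 100 · 80 / 113.14 ≈ 70.709
Gain = 20 log₁₀(70.709) ≈ 36.99 dB
∠H = 90.00° − 45.00° = 45.00°

37.0 dB, 45.0°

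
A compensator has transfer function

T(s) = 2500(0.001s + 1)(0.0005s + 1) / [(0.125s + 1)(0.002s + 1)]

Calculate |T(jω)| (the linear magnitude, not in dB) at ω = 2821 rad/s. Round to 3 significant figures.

6.40

At ω = 2821 rad/s:
zero (1 + j2821·0.001) = 1 + j2.821 → |·| ≈ 2.993, ∠ ≈ 70.48°
zero (1 + j2821·0.0005) = 1 + j1.4105 → |·| ≈ 1.729, ∠ ≈ 54.66°
pole (1 + j2821·0.125) = 1 + j352.625 → |·| ≈ 352.63, ∠ ≈ 89.84°
pole (1 + j2821·0.002) = 1 + j5.642 → |·| ≈ 5.7299, ∠ ≈ 79.95°
|T| = 2500 · 2.993 · 1.729 / (352.63 · 5.7299) ≈ 6.4029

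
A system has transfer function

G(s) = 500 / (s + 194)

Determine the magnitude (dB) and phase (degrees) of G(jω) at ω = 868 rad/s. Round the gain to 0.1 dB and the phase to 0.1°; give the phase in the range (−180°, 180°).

Substitute s = j868:
Numerator: 500 = 500 + j0
Denominator: (j868) + 194 = 194 + j868
|N| = √(500² + 0²) ≈ 500, ∠N ≈ 0.00°
|D| = √(194² + 868²) ≈ 889.42, ∠D ≈ 77.40°
|G| = 500 / 889.42 ≈ 0.56216
Gain = 20 log₁₀(0.56216) ≈ -5.00 dB
∠G = 0.00° − 77.40° = -77.40°

-5.0 dB, -77.4°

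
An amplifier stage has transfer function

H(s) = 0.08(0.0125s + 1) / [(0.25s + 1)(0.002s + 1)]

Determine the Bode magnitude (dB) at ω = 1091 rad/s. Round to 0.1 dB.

-55.5 dB

At ω = 1091 rad/s:
zero (1 + j1091·0.0125) = 1 + j13.6375 → |·| ≈ 13.674, ∠ ≈ 85.81°
pole (1 + j1091·0.25) = 1 + j272.75 → |·| ≈ 272.75, ∠ ≈ 89.79°
pole (1 + j1091·0.002) = 1 + j2.182 → |·| ≈ 2.4002, ∠ ≈ 65.38°
|H| = 0.08 · 13.674 / (272.75 · 2.4002) ≈ 0.001671
Gain = 20 log₁₀(0.001671) ≈ -55.54 dB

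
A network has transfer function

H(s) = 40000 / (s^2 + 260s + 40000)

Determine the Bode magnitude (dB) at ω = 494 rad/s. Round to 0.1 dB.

-15.6 dB

At s = jω = j494:
quadratic: (j494)² + 260·j494 + 40000 = -204036 + j128440 → |·| ≈ 2.411e+05, ∠ ≈ 147.81°
|H| = 40000 / 2.411e+05 ≈ 0.16591
Gain = 20 log₁₀(0.16591) ≈ -15.60 dB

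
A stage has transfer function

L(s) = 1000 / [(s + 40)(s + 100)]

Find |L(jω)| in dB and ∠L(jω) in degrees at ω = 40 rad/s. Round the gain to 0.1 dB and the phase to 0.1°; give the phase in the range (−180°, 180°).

-15.7 dB, -66.8°

At s = jω = j40:
pole (s+40): 40 + j40 → |·| = √(40²+40²) = √3200 ≈ 56.569, ∠ = arctan(40/40) ≈ 45.00°
pole (s+100): 100 + j40 → |·| = √(100²+40²) = √11600 ≈ 107.7, ∠ = arctan(40/100) ≈ 21.80°
|L| = 1000 / 6092.5 ≈ 0.16414
Gain = 20 log₁₀(0.16414) ≈ -15.70 dB
∠L = 0.00° − 66.80° = -66.80°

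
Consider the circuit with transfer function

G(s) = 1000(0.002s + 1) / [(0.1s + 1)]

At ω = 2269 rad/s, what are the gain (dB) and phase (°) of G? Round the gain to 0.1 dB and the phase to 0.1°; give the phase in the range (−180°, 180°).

At ω = 2269 rad/s:
zero (1 + j2269·0.002) = 1 + j4.538 → |·| ≈ 4.6469, ∠ ≈ 77.57°
pole (1 + j2269·0.1) = 1 + j226.9 → |·| ≈ 226.9, ∠ ≈ 89.75°
|G| = 1000 · 4.6469 / (226.9) ≈ 20.48
Gain = 20 log₁₀(20.48) ≈ 26.23 dB
∠G = (77.57°) − (89.75°) = -12.18°

26.2 dB, -12.2°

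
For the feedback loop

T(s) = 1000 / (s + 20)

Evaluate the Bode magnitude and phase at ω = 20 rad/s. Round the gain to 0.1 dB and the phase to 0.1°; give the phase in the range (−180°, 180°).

Substitute s = j20:
Numerator: 1000 = 1000 + j0
Denominator: (j20) + 20 = 20 + j20
|N| = √(1000² + 0²) ≈ 1000, ∠N ≈ 0.00°
|D| = √(20² + 20²) ≈ 28.284, ∠D ≈ 45.00°
|T| = 1000 / 28.284 ≈ 35.356
Gain = 20 log₁₀(35.356) ≈ 30.97 dB
∠T = 0.00° − 45.00° = -45.00°

31.0 dB, -45.0°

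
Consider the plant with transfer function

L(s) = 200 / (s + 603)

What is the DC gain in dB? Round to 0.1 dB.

L(0) = 200 / (603) ≈ 0.33167
20 log₁₀(0.33167) ≈ -9.59 dB

-9.6 dB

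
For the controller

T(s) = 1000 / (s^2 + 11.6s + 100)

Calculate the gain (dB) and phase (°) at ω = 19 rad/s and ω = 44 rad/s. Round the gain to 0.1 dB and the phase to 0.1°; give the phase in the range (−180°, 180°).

ω = 19: 9.3 dB, -139.8°; ω = 44: -5.6 dB, -164.5°

At s = jω = j19:
quadratic: (j19)² + 11.6·j19 + 100 = -261 + j220.4 → |·| ≈ 341.61, ∠ ≈ 139.82°
|T| = 1000 / 341.61 ≈ 2.9273
Gain = 20 log₁₀(2.9273) ≈ 9.33 dB
∠T = 0.00° − 139.82° = -139.82°

At s = jω = j44:
quadratic: (j44)² + 11.6·j44 + 100 = -1836 + j510.4 → |·| ≈ 1905.6, ∠ ≈ 164.46°
|T| = 1000 / 1905.6 ≈ 0.52477
Gain = 20 log₁₀(0.52477) ≈ -5.60 dB
∠T = 0.00° − 164.46° = -164.46°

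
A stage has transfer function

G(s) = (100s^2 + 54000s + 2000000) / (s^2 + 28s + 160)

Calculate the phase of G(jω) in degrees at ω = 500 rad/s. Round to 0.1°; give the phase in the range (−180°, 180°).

-46.4°

Substitute s = j500:
Numerator: 100(j500)^2 + 54000(j500) + 2000000 = -23000000 + j27000000
Denominator: (j500)^2 + 28(j500) + 160 = -249840 + j14000
|N| = √(23000000² + 27000000²) ≈ 3.5468e+07, ∠N ≈ 130.43°
|D| = √(249840² + 14000²) ≈ 2.5023e+05, ∠D ≈ 176.79°
∠G = 130.43° − 176.79° = -46.36°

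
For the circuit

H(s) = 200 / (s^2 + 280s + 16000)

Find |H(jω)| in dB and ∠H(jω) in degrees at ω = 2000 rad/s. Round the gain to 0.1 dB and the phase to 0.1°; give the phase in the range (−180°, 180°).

Substitute s = j2000:
Numerator: 200 = 200 + j0
Denominator: (j2000)^2 + 280(j2000) + 16000 = -3984000 + j560000
|N| = √(200² + 0²) ≈ 200, ∠N ≈ 0.00°
|D| = √(3984000² + 560000²) ≈ 4.0232e+06, ∠D ≈ 172.00°
|H| = 200 / 4.0232e+06 ≈ 4.9712e-05
Gain = 20 log₁₀(4.9712e-05) ≈ -86.07 dB
∠H = 0.00° − 172.00° = -172.00°

-86.1 dB, -172.0°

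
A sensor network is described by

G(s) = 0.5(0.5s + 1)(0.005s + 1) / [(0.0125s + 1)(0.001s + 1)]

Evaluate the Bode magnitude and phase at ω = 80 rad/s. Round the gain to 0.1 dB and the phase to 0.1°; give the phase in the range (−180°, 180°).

23.6 dB, 60.8°

At ω = 80 rad/s:
zero (1 + j80·0.5) = 1 + j40 → |·| ≈ 40.012, ∠ ≈ 88.57°
zero (1 + j80·0.005) = 1 + j0.4 → |·| ≈ 1.077, ∠ ≈ 21.80°
pole (1 + j80·0.0125) = 1 + j1 → |·| ≈ 1.4142, ∠ ≈ 45.00°
pole (1 + j80·0.001) = 1 + j0.08 → |·| ≈ 1.0032, ∠ ≈ 4.57°
|G| = 0.5 · 40.012 · 1.077 / (1.4142 · 1.0032) ≈ 15.187
Gain = 20 log₁₀(15.187) ≈ 23.63 dB
∠G = (88.57° + 21.80°) − (45.00° + 4.57°) = 60.80°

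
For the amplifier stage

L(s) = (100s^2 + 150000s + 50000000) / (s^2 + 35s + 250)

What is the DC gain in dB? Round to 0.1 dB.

106.0 dB

L(0) = 50000000 / 250 = 2e+05
20 log₁₀(2e+05) ≈ 106.02 dB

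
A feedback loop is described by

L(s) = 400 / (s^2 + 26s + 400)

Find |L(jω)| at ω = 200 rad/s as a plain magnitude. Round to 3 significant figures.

At s = jω = j200:
quadratic: (j200)² + 26·j200 + 400 = -39600 + j5200 → |·| ≈ 39940, ∠ ≈ 172.52°
|L| = 400 / 39940 ≈ 0.010015

0.0100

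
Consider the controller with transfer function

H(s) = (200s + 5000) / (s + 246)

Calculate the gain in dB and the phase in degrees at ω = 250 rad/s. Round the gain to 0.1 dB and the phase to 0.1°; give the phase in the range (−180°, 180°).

43.1 dB, 38.8°

Substitute s = j250:
Numerator: 200(j250) + 5000 = 5000 + j50000
Denominator: (j250) + 246 = 246 + j250
|N| = √(5000² + 50000²) ≈ 50249, ∠N ≈ 84.29°
|D| = √(246² + 250²) ≈ 350.74, ∠D ≈ 45.46°
|H| = 50249 / 350.74 ≈ 143.27
Gain = 20 log₁₀(143.27) ≈ 43.12 dB
∠H = 84.29° − 45.46° = 38.83°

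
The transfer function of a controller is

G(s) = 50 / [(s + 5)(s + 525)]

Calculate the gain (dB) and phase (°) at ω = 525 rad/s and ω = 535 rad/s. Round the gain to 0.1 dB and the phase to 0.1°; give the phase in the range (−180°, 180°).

At s = jω = j525:
pole (s+5): 5 + j525 → |·| = √(5²+525²) = √275650 ≈ 525.02, ∠ = arctan(525/5) ≈ 89.45°
pole (s+525): 525 + j525 → |·| = √(525²+525²) = √551250 ≈ 742.46, ∠ = arctan(525/525) ≈ 45.00°
|G| = 50 / 3.8981e+05 ≈ 0.00012827
Gain = 20 log₁₀(0.00012827) ≈ -77.84 dB
∠G = 0.00° − 134.45° = -134.45°

At s = jω = j535:
pole (s+5): 5 + j535 → |·| = √(5²+535²) = √286250 ≈ 535.02, ∠ = arctan(535/5) ≈ 89.46°
pole (s+525): 525 + j535 → |·| = √(525²+535²) = √561850 ≈ 749.57, ∠ = arctan(535/525) ≈ 45.54°
|G| = 50 / 4.0103e+05 ≈ 0.00012468
Gain = 20 log₁₀(0.00012468) ≈ -78.08 dB
∠G = 0.00° − 135.00° = -135.00°

ω = 525: -77.8 dB, -134.5°; ω = 535: -78.1 dB, -135.0°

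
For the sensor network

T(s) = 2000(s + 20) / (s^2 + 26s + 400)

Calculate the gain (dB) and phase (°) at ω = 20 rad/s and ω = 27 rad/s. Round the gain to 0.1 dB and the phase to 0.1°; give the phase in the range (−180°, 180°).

At s = jω = j20:
zero (s+20): 20 + j20 → |·| = √(20²+20²) = √800 ≈ 28.284, ∠ = arctan(20/20) ≈ 45.00°
quadratic: (j20)² + 26·j20 + 400 = 0 + j520 → |·| ≈ 520, ∠ ≈ 90.00°
|T| = 2000 · 28.284 / 520 ≈ 108.78
Gain = 20 log₁₀(108.78) ≈ 40.73 dB
∠T = 45.00° − 90.00° = -45.00°

At s = jω = j27:
zero (s+20): 20 + j27 → |·| = √(20²+27²) = √1129 ≈ 33.601, ∠ = arctan(27/20) ≈ 53.47°
quadratic: (j27)² + 26·j27 + 400 = -329 + j702 → |·| ≈ 775.27, ∠ ≈ 115.11°
|T| = 2000 · 33.601 / 775.27 ≈ 86.682
Gain = 20 log₁₀(86.682) ≈ 38.76 dB
∠T = 53.47° − 115.11° = -61.64°

ω = 20: 40.7 dB, -45.0°; ω = 27: 38.8 dB, -61.6°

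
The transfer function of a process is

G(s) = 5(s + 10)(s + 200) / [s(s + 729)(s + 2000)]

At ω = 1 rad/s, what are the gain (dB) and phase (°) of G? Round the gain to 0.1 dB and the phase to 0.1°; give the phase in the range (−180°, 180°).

At s = jω = j1:
zero (s+10): 10 + j1 → |·| = √(10²+1²) = √101 ≈ 10.05, ∠ = arctan(1/10) ≈ 5.71°
zero (s+200): 200 + j1 → |·| = √(200²+1²) = √40001 ≈ 200, ∠ = arctan(1/200) ≈ 0.29°
pole (s+729): 729 + j1 → |·| = √(729²+1²) = √531442 ≈ 729, ∠ = arctan(1/729) ≈ 0.08°
pole (s+2000): 2000 + j1 → |·| = √(2000²+1²) = √4000001 ≈ 2000, ∠ = arctan(1/2000) ≈ 0.03°
pole at origin: |s| = 1, ∠ = 90.00° (in denominator)
|G| = 5 · 2010 / 1.458e+06 ≈ 0.006893
Gain = 20 log₁₀(0.006893) ≈ -43.23 dB
∠G = 6.00° − 90.11° = -84.11°

-43.2 dB, -84.1°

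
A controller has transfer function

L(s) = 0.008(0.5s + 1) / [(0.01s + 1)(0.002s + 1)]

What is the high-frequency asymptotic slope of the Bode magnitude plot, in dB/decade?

-20 dB/decade

Each pole contributes −20 dB/decade at high frequency; each zero contributes +20 dB/decade.
Net: 1 zero(s) − 2 pole(s) → -20 dB/decade.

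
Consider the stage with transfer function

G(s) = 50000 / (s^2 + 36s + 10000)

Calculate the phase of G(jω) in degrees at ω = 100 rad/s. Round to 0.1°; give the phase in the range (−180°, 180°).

At s = jω = j100:
quadratic: (j100)² + 36·j100 + 10000 = 0 + j3600 → |·| ≈ 3600, ∠ ≈ 90.00°
∠G = 0.00° − 90.00° = -90.00°

-90.0°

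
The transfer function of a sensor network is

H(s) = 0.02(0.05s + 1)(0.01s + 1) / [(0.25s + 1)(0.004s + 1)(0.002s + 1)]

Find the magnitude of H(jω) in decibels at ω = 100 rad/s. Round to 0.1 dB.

-45.6 dB

At ω = 100 rad/s:
zero (1 + j100·0.05) = 1 + j5 → |·| ≈ 5.099, ∠ ≈ 78.69°
zero (1 + j100·0.01) = 1 + j1 → |·| ≈ 1.4142, ∠ ≈ 45.00°
pole (1 + j100·0.25) = 1 + j25 → |·| ≈ 25.02, ∠ ≈ 87.71°
pole (1 + j100·0.004) = 1 + j0.4 → |·| ≈ 1.077, ∠ ≈ 21.80°
pole (1 + j100·0.002) = 1 + j0.2 → |·| ≈ 1.0198, ∠ ≈ 11.31°
|H| = 0.02 · 5.099 · 1.4142 / (25.02 · 1.077 · 1.0198) ≈ 0.0052482
Gain = 20 log₁₀(0.0052482) ≈ -45.60 dB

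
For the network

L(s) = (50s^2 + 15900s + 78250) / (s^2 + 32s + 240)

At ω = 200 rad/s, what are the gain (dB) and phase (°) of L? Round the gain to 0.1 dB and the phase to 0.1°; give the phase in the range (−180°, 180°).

Substitute s = j200:
Numerator: 50(j200)^2 + 15900(j200) + 78250 = -1921750 + j3180000
Denominator: (j200)^2 + 32(j200) + 240 = -39760 + j6400
|N| = √(1921750² + 3180000²) ≈ 3.7156e+06, ∠N ≈ 121.15°
|D| = √(39760² + 6400²) ≈ 40272, ∠D ≈ 170.86°
|L| = 3.7156e+06 / 40272 ≈ 92.263
Gain = 20 log₁₀(92.263) ≈ 39.30 dB
∠L = 121.15° − 170.86° = -49.71°

39.3 dB, -49.7°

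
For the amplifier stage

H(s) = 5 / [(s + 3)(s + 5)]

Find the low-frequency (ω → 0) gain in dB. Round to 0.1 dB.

-9.5 dB

H(0) = 5 / (3·5) ≈ 0.33333
20 log₁₀(0.33333) ≈ -9.54 dB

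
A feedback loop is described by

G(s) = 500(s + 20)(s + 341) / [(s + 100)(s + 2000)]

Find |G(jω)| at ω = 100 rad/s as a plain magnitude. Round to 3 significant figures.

At s = jω = j100:
zero (s+20): 20 + j100 → |·| = √(20²+100²) = √10400 ≈ 101.98, ∠ = arctan(100/20) ≈ 78.69°
zero (s+341): 341 + j100 → |·| = √(341²+100²) = √126281 ≈ 355.36, ∠ = arctan(100/341) ≈ 16.34°
pole (s+100): 100 + j100 → |·| = √(100²+100²) = √20000 ≈ 141.42, ∠ = arctan(100/100) ≈ 45.00°
pole (s+2000): 2000 + j100 → |·| = √(2000²+100²) = √4010000 ≈ 2002.5, ∠ = arctan(100/2000) ≈ 2.86°
|G| = 500 · 36240 / 2.8319e+05 ≈ 63.985

64.0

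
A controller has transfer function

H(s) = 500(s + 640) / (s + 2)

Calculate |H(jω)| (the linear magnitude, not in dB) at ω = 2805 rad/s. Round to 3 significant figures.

513

At s = jω = j2805:
zero (s+640): 640 + j2805 → |·| = √(640²+2805²) = √8277625 ≈ 2877.1, ∠ = arctan(2805/640) ≈ 77.15°
pole (s+2): 2 + j2805 → |·| = √(2²+2805²) = √7868029 ≈ 2805, ∠ = arctan(2805/2) ≈ 89.96°
|H| = 500 · 2877.1 / 2805 ≈ 512.85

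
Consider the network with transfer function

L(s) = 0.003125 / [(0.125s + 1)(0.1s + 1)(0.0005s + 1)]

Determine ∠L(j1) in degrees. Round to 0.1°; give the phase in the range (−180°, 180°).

-12.9°

At ω = 1 rad/s:
pole (1 + j1·0.125) = 1 + j0.125 → |·| ≈ 1.0078, ∠ ≈ 7.13°
pole (1 + j1·0.1) = 1 + j0.1 → |·| ≈ 1.005, ∠ ≈ 5.71°
pole (1 + j1·0.0005) = 1 + j0.0005 → |·| ≈ 1, ∠ ≈ 0.03°
∠L = (0°) − (7.13° + 5.71° + 0.03°) = -12.87°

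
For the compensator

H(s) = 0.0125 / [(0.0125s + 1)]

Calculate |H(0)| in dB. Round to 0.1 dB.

-38.1 dB

H(0) = 0.0125 · 1 / 1 = 0.0125
20 log₁₀(0.0125) ≈ -38.06 dB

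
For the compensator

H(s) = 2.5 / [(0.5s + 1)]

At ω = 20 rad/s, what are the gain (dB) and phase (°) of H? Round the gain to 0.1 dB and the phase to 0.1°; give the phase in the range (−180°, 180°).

At ω = 20 rad/s:
pole (1 + j20·0.5) = 1 + j10 → |·| ≈ 10.05, ∠ ≈ 84.29°
|H| = 2.5 · 1 / (10.05) ≈ 0.24876
Gain = 20 log₁₀(0.24876) ≈ -12.08 dB
∠H = (0°) − (84.29°) = -84.29°

-12.1 dB, -84.3°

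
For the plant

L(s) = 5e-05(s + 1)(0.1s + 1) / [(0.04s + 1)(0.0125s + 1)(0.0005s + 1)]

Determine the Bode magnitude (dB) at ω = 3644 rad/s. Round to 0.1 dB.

-46.4 dB

At ω = 3644 rad/s:
zero (1 + j3644·1) = 1 + j3644 → |·| ≈ 3644, ∠ ≈ 89.98°
zero (1 + j3644·0.1) = 1 + j364.4 → |·| ≈ 364.4, ∠ ≈ 89.84°
pole (1 + j3644·0.04) = 1 + j145.76 → |·| ≈ 145.76, ∠ ≈ 89.61°
pole (1 + j3644·0.0125) = 1 + j45.55 → |·| ≈ 45.561, ∠ ≈ 88.74°
pole (1 + j3644·0.0005) = 1 + j1.822 → |·| ≈ 2.0784, ∠ ≈ 61.24°
|L| = 5e-05 · 3644 · 364.4 / (145.76 · 45.561 · 2.0784) ≈ 0.0048102
Gain = 20 log₁₀(0.0048102) ≈ -46.36 dB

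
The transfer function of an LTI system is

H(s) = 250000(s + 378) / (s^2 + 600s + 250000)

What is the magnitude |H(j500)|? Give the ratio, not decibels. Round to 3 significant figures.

522

At s = jω = j500:
zero (s+378): 378 + j500 → |·| = √(378²+500²) = √392884 ≈ 626.8, ∠ = arctan(500/378) ≈ 52.91°
quadratic: (j500)² + 600·j500 + 250000 = 0 + j300000 → |·| ≈ 3e+05, ∠ ≈ 90.00°
|H| = 250000 · 626.8 / 3e+05 ≈ 522.33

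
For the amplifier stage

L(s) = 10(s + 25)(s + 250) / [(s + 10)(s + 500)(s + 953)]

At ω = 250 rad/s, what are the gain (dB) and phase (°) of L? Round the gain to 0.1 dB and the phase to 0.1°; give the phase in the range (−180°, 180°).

At s = jω = j250:
zero (s+25): 25 + j250 → |·| = √(25²+250²) = √63125 ≈ 251.25, ∠ = arctan(250/25) ≈ 84.29°
zero (s+250): 250 + j250 → |·| = √(250²+250²) = √125000 ≈ 353.55, ∠ = arctan(250/250) ≈ 45.00°
pole (s+10): 10 + j250 → |·| = √(10²+250²) = √62600 ≈ 250.2, ∠ = arctan(250/10) ≈ 87.71°
pole (s+500): 500 + j250 → |·| = √(500²+250²) = √312500 ≈ 559.02, ∠ = arctan(250/500) ≈ 26.57°
pole (s+953): 953 + j250 → |·| = √(953²+250²) = √970709 ≈ 985.25, ∠ = arctan(250/953) ≈ 14.70°
|L| = 10 · 88829 / 1.378e+08 ≈ 0.0064462
Gain = 20 log₁₀(0.0064462) ≈ -43.81 dB
∠L = 129.29° − 128.98° = 0.31°

-43.8 dB, 0.3°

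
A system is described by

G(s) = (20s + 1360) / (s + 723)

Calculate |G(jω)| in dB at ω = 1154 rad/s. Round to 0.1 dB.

24.6 dB

Substitute s = j1154:
Numerator: 20(j1154) + 1360 = 1360 + j23080
Denominator: (j1154) + 723 = 723 + j1154
|N| = √(1360² + 23080²) ≈ 23120, ∠N ≈ 86.63°
|D| = √(723² + 1154²) ≈ 1361.8, ∠D ≈ 57.93°
|G| = 23120 / 1361.8 ≈ 16.978
Gain = 20 log₁₀(16.978) ≈ 24.60 dB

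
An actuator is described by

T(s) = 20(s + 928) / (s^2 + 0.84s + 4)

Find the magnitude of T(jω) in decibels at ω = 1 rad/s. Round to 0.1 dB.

At s = jω = j1:
zero (s+928): 928 + j1 → |·| = √(928²+1²) = √861185 ≈ 928, ∠ = arctan(1/928) ≈ 0.06°
quadratic: (j1)² + 0.84·j1 + 4 = 3 + j0.84 → |·| ≈ 3.1154, ∠ ≈ 15.64°
|T| = 20 · 928 / 3.1154 ≈ 5957.5
Gain = 20 log₁₀(5957.5) ≈ 75.50 dB

75.5 dB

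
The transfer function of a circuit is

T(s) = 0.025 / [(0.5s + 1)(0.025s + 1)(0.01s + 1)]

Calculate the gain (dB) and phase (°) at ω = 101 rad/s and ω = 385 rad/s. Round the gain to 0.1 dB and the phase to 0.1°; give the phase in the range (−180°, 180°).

At ω = 101 rad/s:
pole (1 + j101·0.5) = 1 + j50.5 → |·| ≈ 50.51, ∠ ≈ 88.87°
pole (1 + j101·0.025) = 1 + j2.525 → |·| ≈ 2.7158, ∠ ≈ 68.39°
pole (1 + j101·0.01) = 1 + j1.01 → |·| ≈ 1.4213, ∠ ≈ 45.29°
|T| = 0.025 · 1 / (50.51 · 2.7158 · 1.4213) ≈ 0.00012823
Gain = 20 log₁₀(0.00012823) ≈ -77.84 dB
∠T = (0°) − (88.87° + 68.39° + 45.29°) = -202.55° ≡ 157.45° (principal value)

At ω = 385 rad/s:
pole (1 + j385·0.5) = 1 + j192.5 → |·| ≈ 192.5, ∠ ≈ 89.70°
pole (1 + j385·0.025) = 1 + j9.625 → |·| ≈ 9.6768, ∠ ≈ 84.07°
pole (1 + j385·0.01) = 1 + j3.85 → |·| ≈ 3.9778, ∠ ≈ 75.44°
|T| = 0.025 · 1 / (192.5 · 9.6768 · 3.9778) ≈ 3.3739e-06
Gain = 20 log₁₀(3.3739e-06) ≈ -109.44 dB
∠T = (0°) − (89.70° + 84.07° + 75.44°) = -249.21° ≡ 110.79° (principal value)

ω = 101: -77.8 dB, 157.5°; ω = 385: -109.4 dB, 110.8°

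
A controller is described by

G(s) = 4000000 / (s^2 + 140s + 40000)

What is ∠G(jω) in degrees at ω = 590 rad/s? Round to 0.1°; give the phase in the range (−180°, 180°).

-165.0°

At s = jω = j590:
quadratic: (j590)² + 140·j590 + 40000 = -308100 + j82600 → |·| ≈ 3.1898e+05, ∠ ≈ 164.99°
∠G = 0.00° − 164.99° = -164.99°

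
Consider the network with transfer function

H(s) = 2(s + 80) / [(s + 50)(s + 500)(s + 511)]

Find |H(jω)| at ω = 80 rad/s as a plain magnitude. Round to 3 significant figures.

At s = jω = j80:
zero (s+80): 80 + j80 → |·| = √(80²+80²) = √12800 ≈ 113.14, ∠ = arctan(80/80) ≈ 45.00°
pole (s+50): 50 + j80 → |·| = √(50²+80²) = √8900 ≈ 94.34, ∠ = arctan(80/50) ≈ 57.99°
pole (s+500): 500 + j80 → |·| = √(500²+80²) = √256400 ≈ 506.36, ∠ = arctan(80/500) ≈ 9.09°
pole (s+511): 511 + j80 → |·| = √(511²+80²) = √267521 ≈ 517.22, ∠ = arctan(80/511) ≈ 8.90°
|H| = 2 · 113.14 / 2.4708e+07 ≈ 9.1582e-06

9.16e-06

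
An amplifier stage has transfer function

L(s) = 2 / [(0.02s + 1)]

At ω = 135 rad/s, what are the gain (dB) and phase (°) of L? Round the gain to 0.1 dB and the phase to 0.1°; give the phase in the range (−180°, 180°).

-3.2 dB, -69.7°

At ω = 135 rad/s:
pole (1 + j135·0.02) = 1 + j2.7 → |·| ≈ 2.8792, ∠ ≈ 69.68°
|L| = 2 · 1 / (2.8792) ≈ 0.69464
Gain = 20 log₁₀(0.69464) ≈ -3.16 dB
∠L = (0°) − (69.68°) = -69.68°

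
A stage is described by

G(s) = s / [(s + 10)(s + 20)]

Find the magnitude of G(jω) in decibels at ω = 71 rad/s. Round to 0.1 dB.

-37.4 dB

At s = jω = j71:
zero at origin: s = j71 → |·| = 71, ∠ = 90.00°
pole (s+10): 10 + j71 → |·| = √(10²+71²) = √5141 ≈ 71.701, ∠ = arctan(71/10) ≈ 81.98°
pole (s+20): 20 + j71 → |·| = √(20²+71²) = √5441 ≈ 73.763, ∠ = arctan(71/20) ≈ 74.27°
|G| = 1 · 71 / 5288.9 ≈ 0.013424
Gain = 20 log₁₀(0.013424) ≈ -37.44 dB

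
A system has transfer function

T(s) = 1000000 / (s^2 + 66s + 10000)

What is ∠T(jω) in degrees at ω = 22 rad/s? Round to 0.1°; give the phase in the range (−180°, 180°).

At s = jω = j22:
quadratic: (j22)² + 66·j22 + 10000 = 9516 + j1452 → |·| ≈ 9626.1, ∠ ≈ 8.68°
∠T = 0.00° − 8.68° = -8.68°

-8.7°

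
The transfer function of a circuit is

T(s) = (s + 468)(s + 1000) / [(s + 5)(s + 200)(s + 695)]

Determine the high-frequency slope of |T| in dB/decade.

Each pole contributes −20 dB/decade at high frequency; each zero contributes +20 dB/decade.
Net: 2 zero(s) − 3 pole(s) → -20 dB/decade.

-20 dB/decade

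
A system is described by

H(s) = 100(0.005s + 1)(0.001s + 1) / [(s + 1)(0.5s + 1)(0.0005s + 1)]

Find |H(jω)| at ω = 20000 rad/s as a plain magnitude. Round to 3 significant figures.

At ω = 20000 rad/s:
zero (1 + j20000·0.005) = 1 + j100 → |·| ≈ 100, ∠ ≈ 89.43°
zero (1 + j20000·0.001) = 1 + j20 → |·| ≈ 20.025, ∠ ≈ 87.14°
pole (1 + j20000·1) = 1 + j20000 → |·| ≈ 20000, ∠ ≈ 90.00°
pole (1 + j20000·0.5) = 1 + j10000 → |·| ≈ 10000, ∠ ≈ 89.99°
pole (1 + j20000·0.0005) = 1 + j10 → |·| ≈ 10.05, ∠ ≈ 84.29°
|H| = 100 · 100 · 20.025 / (20000 · 10000 · 10.05) ≈ 9.9627e-05

9.96e-05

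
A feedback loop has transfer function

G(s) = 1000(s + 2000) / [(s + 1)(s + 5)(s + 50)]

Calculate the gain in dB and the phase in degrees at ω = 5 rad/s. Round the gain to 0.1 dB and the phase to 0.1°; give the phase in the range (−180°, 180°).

At s = jω = j5:
zero (s+2000): 2000 + j5 → |·| = √(2000²+5²) = √4000025 ≈ 2000, ∠ = arctan(5/2000) ≈ 0.14°
pole (s+1): 1 + j5 → |·| = √(1²+5²) = √26 ≈ 5.099, ∠ = arctan(5/1) ≈ 78.69°
pole (s+5): 5 + j5 → |·| = √(5²+5²) = √50 ≈ 7.0711, ∠ = arctan(5/5) ≈ 45.00°
pole (s+50): 50 + j5 → |·| = √(50²+5²) = √2525 ≈ 50.249, ∠ = arctan(5/50) ≈ 5.71°
|G| = 1000 · 2000 / 1811.8 ≈ 1103.9
Gain = 20 log₁₀(1103.9) ≈ 60.86 dB
∠G = 0.14° − 129.40° = -129.26°

60.9 dB, -129.3°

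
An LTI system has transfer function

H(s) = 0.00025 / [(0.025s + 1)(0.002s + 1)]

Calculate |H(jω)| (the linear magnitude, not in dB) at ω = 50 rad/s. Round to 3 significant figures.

0.000155

At ω = 50 rad/s:
pole (1 + j50·0.025) = 1 + j1.25 → |·| ≈ 1.6008, ∠ ≈ 51.34°
pole (1 + j50·0.002) = 1 + j0.1 → |·| ≈ 1.005, ∠ ≈ 5.71°
|H| = 0.00025 · 1 / (1.6008 · 1.005) ≈ 0.00015539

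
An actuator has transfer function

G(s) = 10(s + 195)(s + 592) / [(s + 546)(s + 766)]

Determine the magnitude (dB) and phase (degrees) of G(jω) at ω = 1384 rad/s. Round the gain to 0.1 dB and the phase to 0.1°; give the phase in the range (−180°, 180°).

At s = jω = j1384:
zero (s+195): 195 + j1384 → |·| = √(195²+1384²) = √1953481 ≈ 1397.7, ∠ = arctan(1384/195) ≈ 81.98°
zero (s+592): 592 + j1384 → |·| = √(592²+1384²) = √2265920 ≈ 1505.3, ∠ = arctan(1384/592) ≈ 66.84°
pole (s+546): 546 + j1384 → |·| = √(546²+1384²) = √2213572 ≈ 1487.8, ∠ = arctan(1384/546) ≈ 68.47°
pole (s+766): 766 + j1384 → |·| = √(766²+1384²) = √2502212 ≈ 1581.8, ∠ = arctan(1384/766) ≈ 61.04°
|G| = 10 · 2.104e+06 / 2.3534e+06 ≈ 8.9403
Gain = 20 log₁₀(8.9403) ≈ 19.03 dB
∠G = 148.82° − 129.51° = 19.31°

19.0 dB, 19.3°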